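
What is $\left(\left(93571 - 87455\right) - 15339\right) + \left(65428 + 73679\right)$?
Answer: $129884$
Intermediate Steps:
$\left(\left(93571 - 87455\right) - 15339\right) + \left(65428 + 73679\right) = \left(6116 - 15339\right) + 139107 = -9223 + 139107 = 129884$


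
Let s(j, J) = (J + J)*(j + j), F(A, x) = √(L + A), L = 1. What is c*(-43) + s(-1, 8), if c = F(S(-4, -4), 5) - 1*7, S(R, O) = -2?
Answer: 269 - 43*I ≈ 269.0 - 43.0*I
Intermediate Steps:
F(A, x) = √(1 + A)
s(j, J) = 4*J*j (s(j, J) = (2*J)*(2*j) = 4*J*j)
c = -7 + I (c = √(1 - 2) - 1*7 = √(-1) - 7 = I - 7 = -7 + I ≈ -7.0 + 1.0*I)
c*(-43) + s(-1, 8) = (-7 + I)*(-43) + 4*8*(-1) = (301 - 43*I) - 32 = 269 - 43*I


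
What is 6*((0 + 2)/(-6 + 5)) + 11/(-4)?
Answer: -59/4 ≈ -14.750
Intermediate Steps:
6*((0 + 2)/(-6 + 5)) + 11/(-4) = 6*(2/(-1)) + 11*(-¼) = 6*(2*(-1)) - 11/4 = 6*(-2) - 11/4 = -12 - 11/4 = -59/4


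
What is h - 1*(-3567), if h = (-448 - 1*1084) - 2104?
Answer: -69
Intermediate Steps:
h = -3636 (h = (-448 - 1084) - 2104 = -1532 - 2104 = -3636)
h - 1*(-3567) = -3636 - 1*(-3567) = -3636 + 3567 = -69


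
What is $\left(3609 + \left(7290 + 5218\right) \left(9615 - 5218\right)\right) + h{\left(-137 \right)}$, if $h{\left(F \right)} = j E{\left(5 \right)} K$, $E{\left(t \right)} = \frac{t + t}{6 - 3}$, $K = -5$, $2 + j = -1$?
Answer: $55001335$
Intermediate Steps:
$j = -3$ ($j = -2 - 1 = -3$)
$E{\left(t \right)} = \frac{2 t}{3}$
$h{\left(F \right)} = 50$ ($h{\left(F \right)} = - 3 \cdot \frac{2}{3} \cdot 5 \left(-5\right) = \left(-3\right) \frac{10}{3} \left(-5\right) = \left(-10\right) \left(-5\right) = 50$)
$\left(3609 + \left(7290 + 5218\right) \left(9615 - 5218\right)\right) + h{\left(-137 \right)} = \left(3609 + \left(7290 + 5218\right) \left(9615 - 5218\right)\right) + 50 = \left(3609 + 12508 \cdot 4397\right) + 50 = \left(3609 + 54997676\right) + 50 = 55001285 + 50 = 55001335$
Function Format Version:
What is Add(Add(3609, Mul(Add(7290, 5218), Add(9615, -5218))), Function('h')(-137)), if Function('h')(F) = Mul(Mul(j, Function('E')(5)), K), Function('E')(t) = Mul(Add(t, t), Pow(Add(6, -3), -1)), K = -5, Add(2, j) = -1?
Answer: 55001335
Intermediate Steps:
j = -3 (j = Add(-2, -1) = -3)
Function('E')(t) = Mul(Rational(2, 3), t) (Function('E')(t) = Mul(Mul(2, t), Pow(3, -1)) = Mul(Mul(2, t), Rational(1, 3)) = Mul(Rational(2, 3), t))
Function('h')(F) = 50 (Function('h')(F) = Mul(Mul(-3, Mul(Rational(2, 3), 5)), -5) = Mul(Mul(-3, Rational(10, 3)), -5) = Mul(-10, -5) = 50)
Add(Add(3609, Mul(Add(7290, 5218), Add(9615, -5218))), Function('h')(-137)) = Add(Add(3609, Mul(Add(7290, 5218), Add(9615, -5218))), 50) = Add(Add(3609, Mul(12508, 4397)), 50) = Add(Add(3609, 54997676), 50) = Add(55001285, 50) = 55001335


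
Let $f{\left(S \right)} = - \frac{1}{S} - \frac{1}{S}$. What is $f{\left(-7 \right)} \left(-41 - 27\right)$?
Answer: $- \frac{136}{7} \approx -19.429$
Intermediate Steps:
$f{\left(S \right)} = - \frac{2}{S}$
$f{\left(-7 \right)} \left(-41 - 27\right) = - \frac{2}{-7} \left(-41 - 27\right) = \left(-2\right) \left(- \frac{1}{7}\right) \left(-68\right) = \frac{2}{7} \left(-68\right) = - \frac{136}{7}$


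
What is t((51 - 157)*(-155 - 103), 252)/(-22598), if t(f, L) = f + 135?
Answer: -27483/22598 ≈ -1.2162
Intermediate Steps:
t(f, L) = 135 + f
t((51 - 157)*(-155 - 103), 252)/(-22598) = (135 + (51 - 157)*(-155 - 103))/(-22598) = (135 - 106*(-258))*(-1/22598) = (135 + 27348)*(-1/22598) = 27483*(-1/22598) = -27483/22598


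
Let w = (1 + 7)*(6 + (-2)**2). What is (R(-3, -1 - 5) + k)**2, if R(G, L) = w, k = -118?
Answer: 1444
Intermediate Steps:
w = 80 (w = 8*(6 + 4) = 8*10 = 80)
R(G, L) = 80
(R(-3, -1 - 5) + k)**2 = (80 - 118)**2 = (-38)**2 = 1444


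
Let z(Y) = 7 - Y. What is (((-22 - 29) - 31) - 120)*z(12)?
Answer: 1010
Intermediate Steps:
(((-22 - 29) - 31) - 120)*z(12) = (((-22 - 29) - 31) - 120)*(7 - 1*12) = ((-51 - 31) - 120)*(7 - 12) = (-82 - 120)*(-5) = -202*(-5) = 1010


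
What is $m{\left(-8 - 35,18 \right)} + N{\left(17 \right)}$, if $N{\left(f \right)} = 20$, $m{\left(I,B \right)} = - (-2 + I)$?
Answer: $65$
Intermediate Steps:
$m{\left(I,B \right)} = 2 - I$
$m{\left(-8 - 35,18 \right)} + N{\left(17 \right)} = \left(2 - \left(-8 - 35\right)\right) + 20 = \left(2 - -43\right) + 20 = \left(2 + 43\right) + 20 = 45 + 20 = 65$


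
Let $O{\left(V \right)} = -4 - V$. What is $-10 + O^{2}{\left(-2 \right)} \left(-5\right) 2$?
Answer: $-50$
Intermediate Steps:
$-10 + O^{2}{\left(-2 \right)} \left(-5\right) 2 = -10 + \left(-4 - -2\right)^{2} \left(-5\right) 2 = -10 + \left(-4 + 2\right)^{2} \left(-5\right) 2 = -10 + \left(-2\right)^{2} \left(-5\right) 2 = -10 + 4 \left(-5\right) 2 = -10 - 40 = -50$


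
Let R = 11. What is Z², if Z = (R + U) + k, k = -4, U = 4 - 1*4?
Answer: 49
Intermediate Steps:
U = 0 (U = 4 - 4 = 0)
Z = 7 (Z = (11 + 0) - 4 = 11 - 4 = 7)
Z² = 7² = 49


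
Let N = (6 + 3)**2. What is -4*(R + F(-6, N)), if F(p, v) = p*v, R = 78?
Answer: 1632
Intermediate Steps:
N = 81 (N = 9**2 = 81)
-4*(R + F(-6, N)) = -4*(78 - 6*81) = -4*(78 - 486) = -4*(-408) = 1632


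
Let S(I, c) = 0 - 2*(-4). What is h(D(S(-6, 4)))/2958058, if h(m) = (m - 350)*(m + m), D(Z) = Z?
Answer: -2736/1479029 ≈ -0.0018499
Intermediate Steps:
S(I, c) = 8 (S(I, c) = 0 + 8 = 8)
h(m) = 2*m*(-350 + m) (h(m) = (-350 + m)*(2*m) = 2*m*(-350 + m))
h(D(S(-6, 4)))/2958058 = (2*8*(-350 + 8))/2958058 = (2*8*(-342))*(1/2958058) = -5472*1/2958058 = -2736/1479029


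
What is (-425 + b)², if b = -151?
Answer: 331776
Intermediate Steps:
(-425 + b)² = (-425 - 151)² = (-576)² = 331776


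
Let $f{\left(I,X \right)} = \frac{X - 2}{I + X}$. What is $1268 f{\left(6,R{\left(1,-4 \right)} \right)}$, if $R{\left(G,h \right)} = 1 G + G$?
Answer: $0$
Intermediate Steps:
$R{\left(G,h \right)} = 2 G$ ($R{\left(G,h \right)} = G + G = 2 G$)
$f{\left(I,X \right)} = \frac{-2 + X}{I + X}$
$1268 f{\left(6,R{\left(1,-4 \right)} \right)} = 1268 \frac{-2 + 2 \cdot 1}{6 + 2 \cdot 1} = 1268 \frac{-2 + 2}{6 + 2} = 1268 \cdot \frac{1}{8} \cdot 0 = 1268 \cdot 0 = 0$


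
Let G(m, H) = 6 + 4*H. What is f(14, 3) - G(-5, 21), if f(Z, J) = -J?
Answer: -93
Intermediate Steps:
f(14, 3) - G(-5, 21) = -1*3 - (6 + 4*21) = -3 - (6 + 84) = -3 - 1*90 = -3 - 90 = -93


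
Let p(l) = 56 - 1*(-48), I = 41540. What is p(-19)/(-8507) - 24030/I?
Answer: -20874337/35338078 ≈ -0.59070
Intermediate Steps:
p(l) = 104 (p(l) = 56 + 48 = 104)
p(-19)/(-8507) - 24030/I = 104/(-8507) - 24030/41540 = 104*(-1/8507) - 24030*1/41540 = -104/8507 - 2403/4154 = -20874337/35338078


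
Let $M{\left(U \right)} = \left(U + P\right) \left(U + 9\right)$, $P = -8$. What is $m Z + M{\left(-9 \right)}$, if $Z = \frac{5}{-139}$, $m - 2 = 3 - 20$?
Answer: $\frac{75}{139} \approx 0.53957$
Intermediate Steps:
$M{\left(U \right)} = \left(-8 + U\right) \left(9 + U\right)$ ($M{\left(U \right)} = \left(U - 8\right) \left(U + 9\right) = \left(-8 + U\right) \left(9 + U\right)$)
$m = -15$ ($m = 2 + \left(3 - 20\right) = 2 - 17 = -15$)
$Z = - \frac{5}{139}$ ($Z = 5 \left(- \frac{1}{139}\right) = - \frac{5}{139} \approx -0.035971$)
$m Z + M{\left(-9 \right)} = \left(-15\right) \left(- \frac{5}{139}\right) - \left(81 - 81\right) = \frac{75}{139} - 0 = \frac{75}{139} + 0 = \frac{75}{139}$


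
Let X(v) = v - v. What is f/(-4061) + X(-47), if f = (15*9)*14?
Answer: -1890/4061 ≈ -0.46540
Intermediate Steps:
X(v) = 0
f = 1890 (f = 135*14 = 1890)
f/(-4061) + X(-47) = 1890/(-4061) + 0 = 1890*(-1/4061) + 0 = -1890/4061 + 0 = -1890/4061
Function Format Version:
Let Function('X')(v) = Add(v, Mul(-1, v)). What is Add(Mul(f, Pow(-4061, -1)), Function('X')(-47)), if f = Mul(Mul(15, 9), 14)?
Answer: Rational(-1890, 4061) ≈ -0.46540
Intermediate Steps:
Function('X')(v) = 0
f = 1890 (f = Mul(135, 14) = 1890)
Add(Mul(f, Pow(-4061, -1)), Function('X')(-47)) = Add(Mul(1890, Pow(-4061, -1)), 0) = Add(Mul(1890, Rational(-1, 4061)), 0) = Add(Rational(-1890, 4061), 0) = Rational(-1890, 4061)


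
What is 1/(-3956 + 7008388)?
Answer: 1/7004432 ≈ 1.4277e-7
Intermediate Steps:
1/(-3956 + 7008388) = 1/7004432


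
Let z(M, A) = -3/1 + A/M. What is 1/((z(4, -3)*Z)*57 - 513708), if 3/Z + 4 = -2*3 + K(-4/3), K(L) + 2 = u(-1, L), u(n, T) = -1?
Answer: -52/26710251 ≈ -1.9468e-6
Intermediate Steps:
z(M, A) = -3 + A/M (z(M, A) = -3*1 + A/M = -3 + A/M)
K(L) = -3 (K(L) = -2 - 1 = -3)
Z = -3/13 (Z = 3/(-4 + (-2*3 - 3)) = 3/(-4 + (-6 - 3)) = 3/(-4 - 9) = 3/(-13) = 3*(-1/13) = -3/13 ≈ -0.23077)
1/((z(4, -3)*Z)*57 - 513708) = 1/(((-3 - 3/4)*(-3/13))*57 - 513708) = 1/(((-3 - 3*¼)*(-3/13))*57 - 513708) = 1/(((-3 - ¾)*(-3/13))*57 - 513708) = 1/(-15/4*(-3/13)*57 - 513708) = 1/((45/52)*57 - 513708) = 1/(2565/52 - 513708) = 1/(-26710251/52) = -52/26710251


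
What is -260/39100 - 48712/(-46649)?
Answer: 94625523/91198795 ≈ 1.0376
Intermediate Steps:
-260/39100 - 48712/(-46649) = -260*1/39100 - 48712*(-1/46649) = -13/1955 + 48712/46649 = 94625523/91198795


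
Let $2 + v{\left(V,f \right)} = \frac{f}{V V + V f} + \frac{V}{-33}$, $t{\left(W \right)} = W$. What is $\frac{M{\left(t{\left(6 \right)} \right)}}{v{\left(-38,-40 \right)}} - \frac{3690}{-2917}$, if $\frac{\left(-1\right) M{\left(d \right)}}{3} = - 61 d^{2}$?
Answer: $- \frac{26102239776}{3415807} \approx -7641.6$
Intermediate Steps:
$v{\left(V,f \right)} = -2 - \frac{V}{33} + \frac{f}{V^{2} + V f}$ ($v{\left(V,f \right)} = -2 + \left(\frac{f}{V V + V f} + \frac{V}{-33}\right) = -2 + \left(\frac{f}{V^{2} + V f} + V \left(- \frac{1}{33}\right)\right) = -2 - \left(\frac{V}{33} - \frac{f}{V^{2} + V f}\right) = -2 - \frac{V}{33} + \frac{f}{V^{2} + V f}$)
$M{\left(d \right)} = 183 d^{2}$ ($M{\left(d \right)} = - 3 \left(- 61 d^{2}\right) = 183 d^{2}$)
$\frac{M{\left(t{\left(6 \right)} \right)}}{v{\left(-38,-40 \right)}} - \frac{3690}{-2917} = \frac{183 \cdot 6^{2}}{\frac{1}{33} \frac{1}{-38} \frac{1}{-38 - 40} \left(- \left(-38\right)^{3} - 66 \left(-38\right)^{2} + 33 \left(-40\right) - - 40 \left(-38\right)^{2} - \left(-2508\right) \left(-40\right)\right)} - \frac{3690}{-2917} = \frac{183 \cdot 36}{\frac{1}{33} \left(- \frac{1}{38}\right) \frac{1}{-78} \left(\left(-1\right) \left(-54872\right) - 95304 - 1320 - \left(-40\right) 1444 - 100320\right)} - - \frac{3690}{2917} = \frac{6588}{\frac{1}{33} \left(- \frac{1}{38}\right) \left(- \frac{1}{78}\right) \left(54872 - 95304 - 1320 + 57760 - 100320\right)} + \frac{3690}{2917} = \frac{6588}{\frac{1}{33} \left(- \frac{1}{38}\right) \left(- \frac{1}{78}\right) \left(-84312\right)} + \frac{3690}{2917} = \frac{6588}{- \frac{2342}{2717}} + \frac{3690}{2917} = 6588 \left(- \frac{2717}{2342}\right) + \frac{3690}{2917} = - \frac{8949798}{1171} + \frac{3690}{2917} = - \frac{26102239776}{3415807}$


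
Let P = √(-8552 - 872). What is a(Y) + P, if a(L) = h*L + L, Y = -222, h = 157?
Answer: -35076 + 4*I*√589 ≈ -35076.0 + 97.077*I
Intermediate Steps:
P = 4*I*√589 (P = √(-9424) = 4*I*√589 ≈ 97.077*I)
a(L) = 158*L (a(L) = 157*L + L = 158*L)
a(Y) + P = 158*(-222) + 4*I*√589 = -35076 + 4*I*√589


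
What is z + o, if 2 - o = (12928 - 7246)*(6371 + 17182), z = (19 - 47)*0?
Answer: -133828144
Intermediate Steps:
z = 0 (z = -28*0 = 0)
o = -133828144 (o = 2 - (12928 - 7246)*(6371 + 17182) = 2 - 5682*23553 = 2 - 1*133828146 = 2 - 133828146 = -133828144)
z + o = 0 - 133828144 = -133828144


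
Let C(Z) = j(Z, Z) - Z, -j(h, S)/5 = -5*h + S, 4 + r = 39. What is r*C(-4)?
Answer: -2660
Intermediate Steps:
r = 35 (r = -4 + 39 = 35)
j(h, S) = -5*S + 25*h (j(h, S) = -5*(-5*h + S) = -5*(S - 5*h) = -5*S + 25*h)
C(Z) = 19*Z (C(Z) = (-5*Z + 25*Z) - Z = 20*Z - Z = 19*Z)
r*C(-4) = 35*(19*(-4)) = 35*(-76) = -2660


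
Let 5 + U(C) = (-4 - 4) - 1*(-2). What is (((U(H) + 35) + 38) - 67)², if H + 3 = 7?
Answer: 25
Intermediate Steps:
H = 4 (H = -3 + 7 = 4)
U(C) = -11 (U(C) = -5 + ((-4 - 4) - 1*(-2)) = -5 + (-8 + 2) = -5 - 6 = -11)
(((U(H) + 35) + 38) - 67)² = (((-11 + 35) + 38) - 67)² = ((24 + 38) - 67)² = (62 - 67)² = (-5)² = 25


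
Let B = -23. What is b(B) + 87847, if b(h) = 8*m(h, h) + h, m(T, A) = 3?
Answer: 87848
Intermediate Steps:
b(h) = 24 + h (b(h) = 8*3 + h = 24 + h)
b(B) + 87847 = (24 - 23) + 87847 = 1 + 87847 = 87848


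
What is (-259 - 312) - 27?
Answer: -598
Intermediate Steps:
(-259 - 312) - 27 = -571 - 27 = -598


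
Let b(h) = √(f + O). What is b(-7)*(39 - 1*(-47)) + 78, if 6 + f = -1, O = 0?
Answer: 78 + 86*I*√7 ≈ 78.0 + 227.53*I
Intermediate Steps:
f = -7 (f = -6 - 1 = -7)
b(h) = I*√7 (b(h) = √(-7 + 0) = √(-7) = I*√7)
b(-7)*(39 - 1*(-47)) + 78 = (I*√7)*(39 - 1*(-47)) + 78 = (I*√7)*(39 + 47) + 78 = (I*√7)*86 + 78 = 86*I*√7 + 78 = 78 + 86*I*√7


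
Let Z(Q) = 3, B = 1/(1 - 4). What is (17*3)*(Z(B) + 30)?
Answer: 1683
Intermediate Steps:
B = -⅓ (B = 1/(-3) = -⅓ ≈ -0.33333)
(17*3)*(Z(B) + 30) = (17*3)*(3 + 30) = 51*33 = 1683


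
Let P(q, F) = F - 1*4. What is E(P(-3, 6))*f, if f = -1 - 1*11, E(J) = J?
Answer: -24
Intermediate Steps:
P(q, F) = -4 + F (P(q, F) = F - 4 = -4 + F)
f = -12 (f = -1 - 11 = -12)
E(P(-3, 6))*f = (-4 + 6)*(-12) = 2*(-12) = -24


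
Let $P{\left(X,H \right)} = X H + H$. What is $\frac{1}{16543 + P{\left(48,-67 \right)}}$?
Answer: $\frac{1}{13260} \approx 7.5415 \cdot 10^{-5}$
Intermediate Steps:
$P{\left(X,H \right)} = H + H X$ ($P{\left(X,H \right)} = H X + H = H + H X$)
$\frac{1}{16543 + P{\left(48,-67 \right)}} = \frac{1}{16543 - 67 \left(1 + 48\right)} = \frac{1}{16543 - 3283} = \frac{1}{13260}$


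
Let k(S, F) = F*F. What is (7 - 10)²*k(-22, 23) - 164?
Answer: 4597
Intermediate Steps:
k(S, F) = F²
(7 - 10)²*k(-22, 23) - 164 = (7 - 10)²*23² - 164 = (-3)²*529 - 164 = 9*529 - 164 = 4761 - 164 = 4597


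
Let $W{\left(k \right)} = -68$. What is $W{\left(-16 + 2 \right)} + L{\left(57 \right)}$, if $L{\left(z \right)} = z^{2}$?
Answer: $3181$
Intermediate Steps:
$W{\left(-16 + 2 \right)} + L{\left(57 \right)} = -68 + 57^{2} = -68 + 3249 = 3181$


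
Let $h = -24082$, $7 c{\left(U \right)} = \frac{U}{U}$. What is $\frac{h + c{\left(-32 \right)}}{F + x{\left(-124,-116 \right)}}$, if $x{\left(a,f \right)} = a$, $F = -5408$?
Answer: $\frac{56191}{12908} \approx 4.3532$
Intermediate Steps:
$c{\left(U \right)} = \frac{1}{7}$ ($c{\left(U \right)} = \frac{U \frac{1}{U}}{7} = \frac{1}{7} \cdot 1 = \frac{1}{7}$)
$\frac{h + c{\left(-32 \right)}}{F + x{\left(-124,-116 \right)}} = \frac{-24082 + \frac{1}{7}}{-5408 - 124} = - \frac{168573}{7 \left(-5532\right)} = \left(- \frac{168573}{7}\right) \left(- \frac{1}{5532}\right) = \frac{56191}{12908}$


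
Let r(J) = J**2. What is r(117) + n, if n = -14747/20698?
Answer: 283320175/20698 ≈ 13688.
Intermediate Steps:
n = -14747/20698 (n = -14747*1/20698 = -14747/20698 ≈ -0.71248)
r(117) + n = 117**2 - 14747/20698 = 13689 - 14747/20698 = 283320175/20698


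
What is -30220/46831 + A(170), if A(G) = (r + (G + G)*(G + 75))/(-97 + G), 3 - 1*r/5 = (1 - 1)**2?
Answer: 3899518705/3418663 ≈ 1140.7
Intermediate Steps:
r = 15 (r = 15 - 5*(1 - 1)**2 = 15 - 5*0**2 = 15 - 5*0 = 15 + 0 = 15)
A(G) = (15 + 2*G*(75 + G))/(-97 + G) (A(G) = (15 + (G + G)*(G + 75))/(-97 + G) = (15 + (2*G)*(75 + G))/(-97 + G) = (15 + 2*G*(75 + G))/(-97 + G))
-30220/46831 + A(170) = -30220/46831 + (15 + 2*170**2 + 150*170)/(-97 + 170) = -30220*1/46831 + (15 + 2*28900 + 25500)/73 = -30220/46831 + (15 + 57800 + 25500)/73 = -30220/46831 + (1/73)*83315 = -30220/46831 + 83315/73 = 3899518705/3418663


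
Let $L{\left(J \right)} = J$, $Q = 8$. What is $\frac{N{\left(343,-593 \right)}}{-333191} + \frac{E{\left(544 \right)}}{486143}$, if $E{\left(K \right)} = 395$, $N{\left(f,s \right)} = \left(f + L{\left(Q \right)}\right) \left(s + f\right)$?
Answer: $\frac{42790658695}{161978472313} \approx 0.26417$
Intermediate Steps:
$N{\left(f,s \right)} = \left(8 + f\right) \left(f + s\right)$ ($N{\left(f,s \right)} = \left(f + 8\right) \left(s + f\right) = \left(8 + f\right) \left(f + s\right)$)
$\frac{N{\left(343,-593 \right)}}{-333191} + \frac{E{\left(544 \right)}}{486143} = \frac{343^{2} + 8 \cdot 343 + 8 \left(-593\right) + 343 \left(-593\right)}{-333191} + \frac{395}{486143} = \left(117649 + 2744 - 4744 - 203399\right) \left(- \frac{1}{333191}\right) + 395 \cdot \frac{1}{486143} = \left(-87750\right) \left(- \frac{1}{333191}\right) + \frac{395}{486143} = \frac{87750}{333191} + \frac{395}{486143} = \frac{42790658695}{161978472313}$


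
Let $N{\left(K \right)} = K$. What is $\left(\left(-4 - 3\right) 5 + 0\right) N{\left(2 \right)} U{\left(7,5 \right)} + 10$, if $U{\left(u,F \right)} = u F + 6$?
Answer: $-2860$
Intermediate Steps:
$U{\left(u,F \right)} = 6 + F u$ ($U{\left(u,F \right)} = F u + 6 = 6 + F u$)
$\left(\left(-4 - 3\right) 5 + 0\right) N{\left(2 \right)} U{\left(7,5 \right)} + 10 = \left(\left(-4 - 3\right) 5 + 0\right) 2 \left(6 + 5 \cdot 7\right) + 10 = \left(\left(-7\right) 5 + 0\right) 2 \left(6 + 35\right) + 10 = \left(-35 + 0\right) 2 \cdot 41 + 10 = \left(-35\right) 2 \cdot 41 + 10 = \left(-70\right) 41 + 10 = -2870 + 10 = -2860$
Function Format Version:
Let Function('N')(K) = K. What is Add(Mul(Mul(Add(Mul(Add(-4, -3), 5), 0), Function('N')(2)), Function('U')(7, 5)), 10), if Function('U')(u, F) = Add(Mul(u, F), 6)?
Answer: -2860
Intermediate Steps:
Function('U')(u, F) = Add(6, Mul(F, u)) (Function('U')(u, F) = Add(Mul(F, u), 6) = Add(6, Mul(F, u)))
Add(Mul(Mul(Add(Mul(Add(-4, -3), 5), 0), Function('N')(2)), Function('U')(7, 5)), 10) = Add(Mul(Mul(Add(Mul(Add(-4, -3), 5), 0), 2), Add(6, Mul(5, 7))), 10) = Add(Mul(Mul(Add(Mul(-7, 5), 0), 2), Add(6, 35)), 10) = Add(Mul(Mul(Add(-35, 0), 2), 41), 10) = Add(Mul(Mul(-35, 2), 41), 10) = Add(Mul(-70, 41), 10) = Add(-2870, 10) = -2860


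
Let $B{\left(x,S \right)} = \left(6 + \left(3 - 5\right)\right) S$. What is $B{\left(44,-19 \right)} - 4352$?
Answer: $-4428$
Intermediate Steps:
$B{\left(x,S \right)} = 4 S$ ($B{\left(x,S \right)} = \left(6 + \left(3 - 5\right)\right) S = \left(6 - 2\right) S = 4 S$)
$B{\left(44,-19 \right)} - 4352 = 4 \left(-19\right) - 4352 = -76 - 4352 = -4428$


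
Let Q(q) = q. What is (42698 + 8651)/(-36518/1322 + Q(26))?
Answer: -33941689/1073 ≈ -31633.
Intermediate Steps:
(42698 + 8651)/(-36518/1322 + Q(26)) = (42698 + 8651)/(-36518/1322 + 26) = 51349/(-36518*1/1322 + 26) = 51349/(-18259/661 + 26) = 51349/(-1073/661) = 51349*(-661/1073) = -33941689/1073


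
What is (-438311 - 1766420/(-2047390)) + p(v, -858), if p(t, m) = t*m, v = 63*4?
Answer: -134007026811/204739 ≈ -6.5453e+5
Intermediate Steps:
v = 252
p(t, m) = m*t
(-438311 - 1766420/(-2047390)) + p(v, -858) = (-438311 - 1766420/(-2047390)) - 858*252 = (-438311 - 1766420*(-1/2047390)) - 216216 = (-438311 + 176642/204739) - 216216 = -89739179187/204739 - 216216 = -134007026811/204739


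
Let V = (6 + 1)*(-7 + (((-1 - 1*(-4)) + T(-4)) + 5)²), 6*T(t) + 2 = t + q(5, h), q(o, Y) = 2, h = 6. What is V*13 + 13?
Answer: 38428/9 ≈ 4269.8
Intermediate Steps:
T(t) = t/6 (T(t) = -⅓ + (t + 2)/6 = -⅓ + (2 + t)/6 = -⅓ + (⅓ + t/6) = t/6)
V = 2947/9 (V = (6 + 1)*(-7 + (((-1 - 1*(-4)) + (⅙)*(-4)) + 5)²) = 7*(-7 + (((-1 + 4) - ⅔) + 5)²) = 7*(-7 + ((3 - ⅔) + 5)²) = 7*(-7 + (7/3 + 5)²) = 7*(-7 + (22/3)²) = 7*(-7 + 484/9) = 7*(421/9) = 2947/9 ≈ 327.44)
V*13 + 13 = (2947/9)*13 + 13 = 38311/9 + 13 = 38428/9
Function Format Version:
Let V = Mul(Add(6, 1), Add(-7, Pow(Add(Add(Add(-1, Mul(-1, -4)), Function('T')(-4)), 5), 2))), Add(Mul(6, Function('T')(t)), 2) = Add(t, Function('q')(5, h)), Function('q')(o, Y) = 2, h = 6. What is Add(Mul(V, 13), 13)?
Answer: Rational(38428, 9) ≈ 4269.8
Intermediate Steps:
Function('T')(t) = Mul(Rational(1, 6), t) (Function('T')(t) = Add(Rational(-1, 3), Mul(Rational(1, 6), Add(t, 2))) = Add(Rational(-1, 3), Mul(Rational(1, 6), Add(2, t))) = Add(Rational(-1, 3), Add(Rational(1, 3), Mul(Rational(1, 6), t))) = Mul(Rational(1, 6), t))
V = Rational(2947, 9) (V = Mul(Add(6, 1), Add(-7, Pow(Add(Add(Add(-1, Mul(-1, -4)), Mul(Rational(1, 6), -4)), 5), 2))) = Mul(7, Add(-7, Pow(Add(Add(Add(-1, 4), Rational(-2, 3)), 5), 2))) = Mul(7, Add(-7, Pow(Add(Add(3, Rational(-2, 3)), 5), 2))) = Mul(7, Add(-7, Pow(Add(Rational(7, 3), 5), 2))) = Mul(7, Add(-7, Pow(Rational(22, 3), 2))) = Mul(7, Add(-7, Rational(484, 9))) = Mul(7, Rational(421, 9)) = Rational(2947, 9) ≈ 327.44)
Add(Mul(V, 13), 13) = Add(Mul(Rational(2947, 9), 13), 13) = Add(Rational(38311, 9), 13) = Rational(38428, 9)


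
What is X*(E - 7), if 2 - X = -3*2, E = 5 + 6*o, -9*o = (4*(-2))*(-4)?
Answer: -560/3 ≈ -186.67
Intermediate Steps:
o = -32/9 (o = -4*(-2)*(-4)/9 = -(-8)*(-4)/9 = -1/9*32 = -32/9 ≈ -3.5556)
E = -49/3 (E = 5 + 6*(-32/9) = 5 - 64/3 = -49/3 ≈ -16.333)
X = 8 (X = 2 - (-3)*2 = 2 - 1*(-6) = 2 + 6 = 8)
X*(E - 7) = 8*(-49/3 - 7) = 8*(-70/3) = -560/3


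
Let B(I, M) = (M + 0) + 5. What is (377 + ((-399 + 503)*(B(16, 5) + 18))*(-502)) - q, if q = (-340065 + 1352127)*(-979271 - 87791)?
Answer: 1079931440397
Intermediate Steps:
B(I, M) = 5 + M (B(I, M) = M + 5 = 5 + M)
q = -1079932901844 (q = 1012062*(-1067062) = -1079932901844)
(377 + ((-399 + 503)*(B(16, 5) + 18))*(-502)) - q = (377 + ((-399 + 503)*((5 + 5) + 18))*(-502)) - 1*(-1079932901844) = (377 + (104*(10 + 18))*(-502)) + 1079932901844 = (377 + (104*28)*(-502)) + 1079932901844 = (377 + 2912*(-502)) + 1079932901844 = (377 - 1461824) + 1079932901844 = -1461447 + 1079932901844 = 1079931440397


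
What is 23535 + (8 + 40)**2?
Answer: 25839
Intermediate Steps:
23535 + (8 + 40)**2 = 23535 + 48**2 = 23535 + 2304 = 25839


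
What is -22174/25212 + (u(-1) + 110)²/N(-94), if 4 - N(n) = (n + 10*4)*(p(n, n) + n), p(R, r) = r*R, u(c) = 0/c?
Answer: -317583104/371933727 ≈ -0.85387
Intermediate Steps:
u(c) = 0
p(R, r) = R*r
N(n) = 4 - (40 + n)*(n + n²) (N(n) = 4 - (n + 10*4)*(n*n + n) = 4 - (n + 40)*(n² + n) = 4 - (40 + n)*(n + n²))
-22174/25212 + (u(-1) + 110)²/N(-94) = -22174/25212 + (0 + 110)²/(4 - 1*(-94)³ - 41*(-94)² - 40*(-94)) = -22174*1/25212 + 110²/(4 - 1*(-830584) - 41*8836 + 3760) = -11087/12606 + 12100/(4 + 830584 - 362276 + 3760) = -11087/12606 + 12100/472072 = -11087/12606 + 12100*(1/472072) = -11087/12606 + 3025/118018 = -317583104/371933727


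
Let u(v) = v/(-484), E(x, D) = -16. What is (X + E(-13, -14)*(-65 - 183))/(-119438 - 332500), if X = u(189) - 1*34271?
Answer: 4888947/72912664 ≈ 0.067052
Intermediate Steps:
u(v) = -v/484 (u(v) = v*(-1/484) = -v/484)
X = -16587353/484 (X = -1/484*189 - 1*34271 = -189/484 - 34271 = -16587353/484 ≈ -34271.)
(X + E(-13, -14)*(-65 - 183))/(-119438 - 332500) = (-16587353/484 - 16*(-65 - 183))/(-119438 - 332500) = (-16587353/484 - 16*(-248))/(-451938) = (-16587353/484 + 3968)*(-1/451938) = -14666841/484*(-1/451938) = 4888947/72912664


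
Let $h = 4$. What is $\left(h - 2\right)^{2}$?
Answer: $4$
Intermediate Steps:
$\left(h - 2\right)^{2} = \left(4 - 2\right)^{2} = 2^{2} = 4$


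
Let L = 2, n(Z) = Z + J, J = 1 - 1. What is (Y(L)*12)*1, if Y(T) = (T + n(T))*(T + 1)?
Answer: 144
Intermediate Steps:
J = 0
n(Z) = Z (n(Z) = Z + 0 = Z)
Y(T) = 2*T*(1 + T) (Y(T) = (T + T)*(T + 1) = (2*T)*(1 + T) = 2*T*(1 + T))
(Y(L)*12)*1 = ((2*2*(1 + 2))*12)*1 = ((2*2*3)*12)*1 = (12*12)*1 = 144*1 = 144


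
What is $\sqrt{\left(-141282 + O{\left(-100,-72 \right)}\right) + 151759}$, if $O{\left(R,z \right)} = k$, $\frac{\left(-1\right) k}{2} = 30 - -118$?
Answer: $\sqrt{10181} \approx 100.9$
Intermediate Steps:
$k = -296$ ($k = - 2 \left(30 - -118\right) = - 2 \left(30 + 118\right) = \left(-2\right) 148 = -296$)
$O{\left(R,z \right)} = -296$
$\sqrt{\left(-141282 + O{\left(-100,-72 \right)}\right) + 151759} = \sqrt{\left(-141282 - 296\right) + 151759} = \sqrt{-141578 + 151759} = \sqrt{10181}$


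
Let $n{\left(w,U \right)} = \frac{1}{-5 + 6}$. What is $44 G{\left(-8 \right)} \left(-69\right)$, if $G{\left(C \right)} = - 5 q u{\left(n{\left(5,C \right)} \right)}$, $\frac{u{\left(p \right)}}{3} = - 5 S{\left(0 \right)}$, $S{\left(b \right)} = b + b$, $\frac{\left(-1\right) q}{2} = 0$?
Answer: $0$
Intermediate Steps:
$n{\left(w,U \right)} = 1$ ($n{\left(w,U \right)} = 1^{-1} = 1$)
$q = 0$ ($q = \left(-2\right) 0 = 0$)
$S{\left(b \right)} = 2 b$
$u{\left(p \right)} = 0$ ($u{\left(p \right)} = 3 \left(- 5 \cdot 2 \cdot 0\right) = 3 \left(\left(-5\right) 0\right) = 3 \cdot 0 = 0$)
$G{\left(C \right)} = 0$ ($G{\left(C \right)} = \left(-5\right) 0 \cdot 0 = 0 \cdot 0 = 0$)
$44 G{\left(-8 \right)} \left(-69\right) = 44 \cdot 0 \left(-69\right) = 0 \left(-69\right) = 0$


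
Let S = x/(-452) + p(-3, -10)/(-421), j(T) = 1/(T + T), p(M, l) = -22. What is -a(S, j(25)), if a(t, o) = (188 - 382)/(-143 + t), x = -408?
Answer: -9229162/6757511 ≈ -1.3658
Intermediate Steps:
j(T) = 1/(2*T)
S = 45428/47573 (S = -408/(-452) - 22/(-421) = -408*(-1/452) - 22*(-1/421) = 102/113 + 22/421 = 45428/47573 ≈ 0.95491)
a(t, o) = -194/(-143 + t)
-a(S, j(25)) = -(-194)/(-143 + 45428/47573) = -(-194)/(-6757511/47573) = -(-194)*(-47573)/6757511 = -1*9229162/6757511 = -9229162/6757511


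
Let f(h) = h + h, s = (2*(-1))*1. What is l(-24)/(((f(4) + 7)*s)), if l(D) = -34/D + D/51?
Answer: -193/6120 ≈ -0.031536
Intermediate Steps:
s = -2 (s = -2*1 = -2)
l(D) = -34/D + D/51 (l(D) = -34/D + D*(1/51) = -34/D + D/51)
f(h) = 2*h
l(-24)/(((f(4) + 7)*s)) = (-34/(-24) + (1/51)*(-24))/(((2*4 + 7)*(-2))) = (-34*(-1/24) - 8/17)/(((8 + 7)*(-2))) = (17/12 - 8/17)/((15*(-2))) = (193/204)/(-30) = (193/204)*(-1/30) = -193/6120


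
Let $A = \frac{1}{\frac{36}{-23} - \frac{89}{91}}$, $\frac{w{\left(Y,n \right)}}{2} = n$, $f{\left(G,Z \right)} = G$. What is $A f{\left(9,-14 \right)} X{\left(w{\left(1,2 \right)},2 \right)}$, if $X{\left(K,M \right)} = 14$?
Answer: $- \frac{263718}{5323} \approx -49.543$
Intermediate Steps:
$w{\left(Y,n \right)} = 2 n$
$A = - \frac{2093}{5323}$ ($A = \frac{1}{36 \left(- \frac{1}{23}\right) - \frac{89}{91}} = \frac{1}{- \frac{36}{23} - \frac{89}{91}} = \frac{1}{- \frac{5323}{2093}} = - \frac{2093}{5323} \approx -0.3932$)
$A f{\left(9,-14 \right)} X{\left(w{\left(1,2 \right)},2 \right)} = \left(- \frac{2093}{5323}\right) 9 \cdot 14 = \left(- \frac{18837}{5323}\right) 14 = - \frac{263718}{5323}$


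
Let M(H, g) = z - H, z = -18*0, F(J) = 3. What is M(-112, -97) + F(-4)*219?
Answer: 769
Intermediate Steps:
z = 0
M(H, g) = -H (M(H, g) = 0 - H = -H)
M(-112, -97) + F(-4)*219 = -1*(-112) + 3*219 = 112 + 657 = 769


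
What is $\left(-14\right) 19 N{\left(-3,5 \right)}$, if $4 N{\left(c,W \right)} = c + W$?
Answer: $-133$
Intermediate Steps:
$N{\left(c,W \right)} = \frac{W}{4} + \frac{c}{4}$ ($N{\left(c,W \right)} = \frac{c + W}{4} = \frac{W + c}{4} = \frac{W}{4} + \frac{c}{4}$)
$\left(-14\right) 19 N{\left(-3,5 \right)} = \left(-14\right) 19 \left(\frac{1}{4} \cdot 5 + \frac{1}{4} \left(-3\right)\right) = - 266 \left(\frac{5}{4} - \frac{3}{4}\right) = \left(-266\right) \frac{1}{2} = -133$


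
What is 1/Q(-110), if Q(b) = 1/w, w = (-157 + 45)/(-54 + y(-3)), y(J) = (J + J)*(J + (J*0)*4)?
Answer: 28/9 ≈ 3.1111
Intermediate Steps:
y(J) = 2*J² (y(J) = (2*J)*(J + 0*4) = (2*J)*(J + 0) = (2*J)*J = 2*J²)
w = 28/9 (w = (-157 + 45)/(-54 + 2*(-3)²) = -112/(-54 + 2*9) = -112/(-54 + 18) = -112/(-36) = -112*(-1/36) = 28/9 ≈ 3.1111)
Q(b) = 9/28 (Q(b) = 1/(28/9) = 9/28)
1/Q(-110) = 1/(9/28) = 28/9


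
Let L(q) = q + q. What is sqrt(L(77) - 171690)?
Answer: 4*I*sqrt(10721) ≈ 414.17*I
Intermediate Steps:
L(q) = 2*q
sqrt(L(77) - 171690) = sqrt(2*77 - 171690) = sqrt(154 - 171690) = sqrt(-171536) = 4*I*sqrt(10721)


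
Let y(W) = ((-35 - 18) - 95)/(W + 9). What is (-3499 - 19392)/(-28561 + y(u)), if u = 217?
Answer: 2586683/3227467 ≈ 0.80146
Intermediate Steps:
y(W) = -148/(9 + W) (y(W) = (-53 - 95)/(9 + W) = -148/(9 + W))
(-3499 - 19392)/(-28561 + y(u)) = (-3499 - 19392)/(-28561 - 148/(9 + 217)) = -22891/(-28561 - 148/226) = -22891/(-28561 - 148*1/226) = -22891/(-28561 - 74/113) = -22891/(-3227467/113) = -22891*(-113/3227467) = 2586683/3227467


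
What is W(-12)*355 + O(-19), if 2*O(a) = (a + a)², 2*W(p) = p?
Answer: -1408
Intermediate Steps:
W(p) = p/2
O(a) = 2*a² (O(a) = (a + a)²/2 = (2*a)²/2 = (4*a²)/2 = 2*a²)
W(-12)*355 + O(-19) = ((½)*(-12))*355 + 2*(-19)² = -6*355 + 2*361 = -2130 + 722 = -1408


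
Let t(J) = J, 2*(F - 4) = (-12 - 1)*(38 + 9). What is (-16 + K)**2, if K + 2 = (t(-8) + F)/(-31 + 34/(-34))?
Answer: 284089/4096 ≈ 69.358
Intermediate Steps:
F = -603/2 (F = 4 + ((-12 - 1)*(38 + 9))/2 = 4 + (-13*47)/2 = 4 + (1/2)*(-611) = 4 - 611/2 = -603/2 ≈ -301.50)
K = 491/64 (K = -2 + (-8 - 603/2)/(-31 + 34/(-34)) = -2 - 619/(2*(-31 + 34*(-1/34))) = -2 - 619/(2*(-31 - 1)) = -2 - 619/2/(-32) = -2 - 619/2*(-1/32) = -2 + 619/64 = 491/64 ≈ 7.6719)
(-16 + K)**2 = (-16 + 491/64)**2 = (-533/64)**2 = 284089/4096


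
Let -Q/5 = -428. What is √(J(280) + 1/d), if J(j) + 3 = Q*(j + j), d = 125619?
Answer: 2*√4727716059967134/125619 ≈ 1094.7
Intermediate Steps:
Q = 2140 (Q = -5*(-428) = 2140)
J(j) = -3 + 4280*j (J(j) = -3 + 2140*(j + j) = -3 + 2140*(2*j) = -3 + 4280*j)
√(J(280) + 1/d) = √((-3 + 4280*280) + 1/125619) = √((-3 + 1198400) + 1/125619) = √(1198397 + 1/125619) = √(150541432744/125619) = 2*√4727716059967134/125619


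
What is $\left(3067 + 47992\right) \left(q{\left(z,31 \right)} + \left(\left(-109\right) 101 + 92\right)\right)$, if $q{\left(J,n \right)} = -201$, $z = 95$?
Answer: $-567673962$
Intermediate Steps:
$\left(3067 + 47992\right) \left(q{\left(z,31 \right)} + \left(\left(-109\right) 101 + 92\right)\right) = \left(3067 + 47992\right) \left(-201 + \left(\left(-109\right) 101 + 92\right)\right) = 51059 \left(-201 + \left(-11009 + 92\right)\right) = 51059 \left(-201 - 10917\right) = 51059 \left(-11118\right) = -567673962$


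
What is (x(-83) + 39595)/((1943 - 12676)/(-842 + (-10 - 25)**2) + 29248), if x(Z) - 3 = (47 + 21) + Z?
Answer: 15160289/11191251 ≈ 1.3547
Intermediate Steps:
x(Z) = 71 + Z (x(Z) = 3 + ((47 + 21) + Z) = 3 + (68 + Z) = 71 + Z)
(x(-83) + 39595)/((1943 - 12676)/(-842 + (-10 - 25)**2) + 29248) = ((71 - 83) + 39595)/((1943 - 12676)/(-842 + (-10 - 25)**2) + 29248) = (-12 + 39595)/(-10733/(-842 + (-35)**2) + 29248) = 39583/(-10733/(-842 + 1225) + 29248) = 39583/(-10733/383 + 29248) = 39583/(11191251/383) = 39583*(383/11191251) = 15160289/11191251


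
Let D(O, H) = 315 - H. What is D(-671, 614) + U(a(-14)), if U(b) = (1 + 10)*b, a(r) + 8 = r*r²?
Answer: -30571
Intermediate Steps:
a(r) = -8 + r³ (a(r) = -8 + r*r² = -8 + r³)
U(b) = 11*b
D(-671, 614) + U(a(-14)) = (315 - 1*614) + 11*(-8 + (-14)³) = (315 - 614) + 11*(-8 - 2744) = -299 + 11*(-2752) = -299 - 30272 = -30571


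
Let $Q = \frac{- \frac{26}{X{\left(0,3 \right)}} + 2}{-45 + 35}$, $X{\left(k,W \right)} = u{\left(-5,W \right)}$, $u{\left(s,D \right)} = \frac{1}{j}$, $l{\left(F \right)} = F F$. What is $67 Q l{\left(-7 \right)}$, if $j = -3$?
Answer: $-26264$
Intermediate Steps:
$l{\left(F \right)} = F^{2}$
$u{\left(s,D \right)} = - \frac{1}{3}$ ($u{\left(s,D \right)} = \frac{1}{-3} = - \frac{1}{3}$)
$X{\left(k,W \right)} = - \frac{1}{3}$
$Q = -8$ ($Q = \frac{- \frac{26}{- \frac{1}{3}} + 2}{-45 + 35} = \frac{\left(-26\right) \left(-3\right) + 2}{-10} = \left(78 + 2\right) \left(- \frac{1}{10}\right) = 80 \left(- \frac{1}{10}\right) = -8$)
$67 Q l{\left(-7 \right)} = 67 \left(-8\right) \left(-7\right)^{2} = \left(-536\right) 49 = -26264$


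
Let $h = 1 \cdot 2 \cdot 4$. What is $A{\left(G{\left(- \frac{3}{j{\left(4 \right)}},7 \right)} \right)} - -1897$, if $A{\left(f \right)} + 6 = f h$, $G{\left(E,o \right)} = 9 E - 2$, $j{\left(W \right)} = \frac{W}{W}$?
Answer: $1659$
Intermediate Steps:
$h = 8$ ($h = 2 \cdot 4 = 8$)
$j{\left(W \right)} = 1$
$G{\left(E,o \right)} = -2 + 9 E$
$A{\left(f \right)} = -6 + 8 f$ ($A{\left(f \right)} = -6 + f 8 = -6 + 8 f$)
$A{\left(G{\left(- \frac{3}{j{\left(4 \right)}},7 \right)} \right)} - -1897 = \left(-6 + 8 \left(-2 + 9 \left(- \frac{3}{1}\right)\right)\right) - -1897 = \left(-6 + 8 \left(-2 + 9 \left(\left(-3\right) 1\right)\right)\right) + 1897 = \left(-6 + 8 \left(-2 + 9 \left(-3\right)\right)\right) + 1897 = \left(-6 + 8 \left(-2 - 27\right)\right) + 1897 = \left(-6 + 8 \left(-29\right)\right) + 1897 = \left(-6 - 232\right) + 1897 = -238 + 1897 = 1659$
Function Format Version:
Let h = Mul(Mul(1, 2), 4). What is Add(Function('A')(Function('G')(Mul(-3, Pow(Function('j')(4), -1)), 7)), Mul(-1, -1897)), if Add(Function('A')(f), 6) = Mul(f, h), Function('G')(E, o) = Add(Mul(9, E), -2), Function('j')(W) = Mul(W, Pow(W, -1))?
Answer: 1659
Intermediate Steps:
h = 8 (h = Mul(2, 4) = 8)
Function('j')(W) = 1
Function('G')(E, o) = Add(-2, Mul(9, E))
Function('A')(f) = Add(-6, Mul(8, f)) (Function('A')(f) = Add(-6, Mul(f, 8)) = Add(-6, Mul(8, f)))
Add(Function('A')(Function('G')(Mul(-3, Pow(Function('j')(4), -1)), 7)), Mul(-1, -1897)) = Add(Add(-6, Mul(8, Add(-2, Mul(9, Mul(-3, Pow(1, -1)))))), Mul(-1, -1897)) = Add(Add(-6, Mul(8, Add(-2, Mul(9, Mul(-3, 1))))), 1897) = Add(Add(-6, Mul(8, Add(-2, Mul(9, -3)))), 1897) = Add(Add(-6, Mul(8, Add(-2, -27))), 1897) = Add(Add(-6, Mul(8, -29)), 1897) = Add(Add(-6, -232), 1897) = Add(-238, 1897) = 1659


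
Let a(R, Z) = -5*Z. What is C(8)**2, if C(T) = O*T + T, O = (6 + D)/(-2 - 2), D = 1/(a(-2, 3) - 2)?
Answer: 4356/289 ≈ 15.073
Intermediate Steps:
D = -1/17 (D = 1/(-5*3 - 2) = 1/(-15 - 2) = 1/(-17) = -1/17 ≈ -0.058824)
O = -101/68 (O = (6 - 1/17)/(-2 - 2) = (101/17)/(-4) = (101/17)*(-1/4) = -101/68 ≈ -1.4853)
C(T) = -33*T/68 (C(T) = -101*T/68 + T = -33*T/68)
C(8)**2 = (-33/68*8)**2 = (-66/17)**2 = 4356/289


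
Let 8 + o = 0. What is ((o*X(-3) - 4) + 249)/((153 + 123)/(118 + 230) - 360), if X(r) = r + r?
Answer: -8497/10417 ≈ -0.81569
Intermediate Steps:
o = -8 (o = -8 + 0 = -8)
X(r) = 2*r
((o*X(-3) - 4) + 249)/((153 + 123)/(118 + 230) - 360) = ((-16*(-3) - 4) + 249)/((153 + 123)/(118 + 230) - 360) = ((-8*(-6) - 4) + 249)/(276/348 - 360) = ((48 - 4) + 249)/(276*(1/348) - 360) = (44 + 249)/(23/29 - 360) = 293/(-10417/29) = 293*(-29/10417) = -8497/10417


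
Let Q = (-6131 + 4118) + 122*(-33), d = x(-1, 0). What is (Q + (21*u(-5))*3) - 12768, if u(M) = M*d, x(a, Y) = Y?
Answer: -18807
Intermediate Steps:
d = 0
u(M) = 0 (u(M) = M*0 = 0)
Q = -6039 (Q = -2013 - 4026 = -6039)
(Q + (21*u(-5))*3) - 12768 = (-6039 + (21*0)*3) - 12768 = (-6039 + 0*3) - 12768 = (-6039 + 0) - 12768 = -6039 - 12768 = -18807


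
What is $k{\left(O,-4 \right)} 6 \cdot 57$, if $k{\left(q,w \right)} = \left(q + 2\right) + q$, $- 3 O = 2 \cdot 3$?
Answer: $-684$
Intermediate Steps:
$O = -2$ ($O = - \frac{2 \cdot 3}{3} = \left(- \frac{1}{3}\right) 6 = -2$)
$k{\left(q,w \right)} = 2 + 2 q$ ($k{\left(q,w \right)} = \left(2 + q\right) + q = 2 + 2 q$)
$k{\left(O,-4 \right)} 6 \cdot 57 = \left(2 + 2 \left(-2\right)\right) 6 \cdot 57 = \left(2 - 4\right) 6 \cdot 57 = \left(-2\right) 6 \cdot 57 = \left(-12\right) 57 = -684$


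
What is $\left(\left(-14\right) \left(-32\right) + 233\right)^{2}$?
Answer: $463761$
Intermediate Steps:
$\left(\left(-14\right) \left(-32\right) + 233\right)^{2} = \left(448 + 233\right)^{2} = 681^{2} = 463761$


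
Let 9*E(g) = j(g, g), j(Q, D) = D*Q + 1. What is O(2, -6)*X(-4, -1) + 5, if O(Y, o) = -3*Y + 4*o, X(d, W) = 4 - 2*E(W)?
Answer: -305/3 ≈ -101.67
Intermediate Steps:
j(Q, D) = 1 + D*Q
E(g) = 1/9 + g**2/9 (E(g) = (1 + g*g)/9 = (1 + g**2)/9 = 1/9 + g**2/9)
X(d, W) = 34/9 - 2*W**2/9 (X(d, W) = 4 - 2*(1/9 + W**2/9) = 4 + (-2/9 - 2*W**2/9) = 34/9 - 2*W**2/9)
O(2, -6)*X(-4, -1) + 5 = (-3*2 + 4*(-6))*(34/9 - 2/9*(-1)**2) + 5 = (-6 - 24)*(34/9 - 2/9*1) + 5 = -30*(34/9 - 2/9) + 5 = -30*32/9 + 5 = -320/3 + 5 = -305/3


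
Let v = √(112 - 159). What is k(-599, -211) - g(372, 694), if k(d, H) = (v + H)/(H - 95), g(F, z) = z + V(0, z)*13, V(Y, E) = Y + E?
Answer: -2972885/306 - I*√47/306 ≈ -9715.3 - 0.022404*I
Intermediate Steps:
V(Y, E) = E + Y
g(F, z) = 14*z (g(F, z) = z + (z + 0)*13 = z + z*13 = z + 13*z = 14*z)
v = I*√47 (v = √(-47) = I*√47 ≈ 6.8557*I)
k(d, H) = (H + I*√47)/(-95 + H) (k(d, H) = (I*√47 + H)/(H - 95) = (H + I*√47)/(-95 + H))
k(-599, -211) - g(372, 694) = (-211 + I*√47)/(-95 - 211) - 14*694 = (-211 + I*√47)/(-306) - 1*9716 = -(-211 + I*√47)/306 - 9716 = (211/306 - I*√47/306) - 9716 = -2972885/306 - I*√47/306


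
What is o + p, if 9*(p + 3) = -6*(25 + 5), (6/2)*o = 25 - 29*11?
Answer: -121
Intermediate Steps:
o = -98 (o = (25 - 29*11)/3 = (25 - 319)/3 = (⅓)*(-294) = -98)
p = -23 (p = -3 + (-6*(25 + 5))/9 = -3 + (-6*30)/9 = -3 + (⅑)*(-180) = -3 - 20 = -23)
o + p = -98 - 23 = -121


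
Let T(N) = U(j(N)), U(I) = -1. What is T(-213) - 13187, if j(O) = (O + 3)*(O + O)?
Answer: -13188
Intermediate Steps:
j(O) = 2*O*(3 + O) (j(O) = (3 + O)*(2*O) = 2*O*(3 + O))
T(N) = -1
T(-213) - 13187 = -1 - 13187 = -13188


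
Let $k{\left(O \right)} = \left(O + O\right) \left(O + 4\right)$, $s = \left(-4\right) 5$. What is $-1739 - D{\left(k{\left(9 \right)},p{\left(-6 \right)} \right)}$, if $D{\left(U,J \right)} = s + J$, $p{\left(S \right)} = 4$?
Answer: $-1723$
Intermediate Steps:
$s = -20$
$k{\left(O \right)} = 2 O \left(4 + O\right)$
$D{\left(U,J \right)} = -20 + J$
$-1739 - D{\left(k{\left(9 \right)},p{\left(-6 \right)} \right)} = -1739 - \left(-20 + 4\right) = -1739 - -16 = -1739 + 16 = -1723$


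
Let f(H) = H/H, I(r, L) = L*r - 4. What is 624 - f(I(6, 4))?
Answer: 623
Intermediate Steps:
I(r, L) = -4 + L*r
f(H) = 1
624 - f(I(6, 4)) = 624 - 1*1 = 624 - 1 = 623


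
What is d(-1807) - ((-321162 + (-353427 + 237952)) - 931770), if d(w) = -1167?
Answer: 1367240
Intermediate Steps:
d(-1807) - ((-321162 + (-353427 + 237952)) - 931770) = -1167 - ((-321162 + (-353427 + 237952)) - 931770) = -1167 - ((-321162 - 115475) - 931770) = -1167 - (-436637 - 931770) = -1167 - 1*(-1368407) = -1167 + 1368407 = 1367240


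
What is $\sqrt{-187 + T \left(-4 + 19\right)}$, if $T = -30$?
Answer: $7 i \sqrt{13} \approx 25.239 i$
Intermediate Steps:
$\sqrt{-187 + T \left(-4 + 19\right)} = \sqrt{-187 - 30 \left(-4 + 19\right)} = \sqrt{-187 - 450} = \sqrt{-637} = 7 i \sqrt{13}$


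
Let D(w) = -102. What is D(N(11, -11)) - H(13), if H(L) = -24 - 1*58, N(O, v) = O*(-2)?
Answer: -20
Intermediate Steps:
N(O, v) = -2*O
H(L) = -82 (H(L) = -24 - 58 = -82)
D(N(11, -11)) - H(13) = -102 - 1*(-82) = -102 + 82 = -20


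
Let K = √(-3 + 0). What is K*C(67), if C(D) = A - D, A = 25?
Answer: -42*I*√3 ≈ -72.746*I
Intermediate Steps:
C(D) = 25 - D
K = I*√3 (K = √(-3) = I*√3 ≈ 1.732*I)
K*C(67) = (I*√3)*(25 - 1*67) = (I*√3)*(25 - 67) = (I*√3)*(-42) = -42*I*√3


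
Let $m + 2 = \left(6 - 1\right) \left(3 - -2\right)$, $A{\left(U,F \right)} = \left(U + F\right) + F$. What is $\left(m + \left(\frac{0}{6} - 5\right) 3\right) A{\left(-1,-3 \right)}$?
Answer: $-56$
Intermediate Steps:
$A{\left(U,F \right)} = U + 2 F$ ($A{\left(U,F \right)} = \left(F + U\right) + F = U + 2 F$)
$m = 23$ ($m = -2 + \left(6 - 1\right) \left(3 - -2\right) = -2 + 5 \left(3 + 2\right) = -2 + 5 \cdot 5 = -2 + 25 = 23$)
$\left(m + \left(\frac{0}{6} - 5\right) 3\right) A{\left(-1,-3 \right)} = \left(23 + \left(\frac{0}{6} - 5\right) 3\right) \left(-1 + 2 \left(-3\right)\right) = \left(23 + \left(0 \cdot \frac{1}{6} - 5\right) 3\right) \left(-1 - 6\right) = \left(23 + \left(0 - 5\right) 3\right) \left(-7\right) = \left(23 - 15\right) \left(-7\right) = 8 \left(-7\right) = -56$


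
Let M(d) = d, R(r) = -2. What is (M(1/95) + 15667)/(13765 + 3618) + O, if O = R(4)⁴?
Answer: 27910526/1651385 ≈ 16.901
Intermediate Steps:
O = 16 (O = (-2)⁴ = 16)
(M(1/95) + 15667)/(13765 + 3618) + O = (1/95 + 15667)/(13765 + 3618) + 16 = (1/95 + 15667)/17383 + 16 = (1488366/95)*(1/17383) + 16 = 1488366/1651385 + 16 = 27910526/1651385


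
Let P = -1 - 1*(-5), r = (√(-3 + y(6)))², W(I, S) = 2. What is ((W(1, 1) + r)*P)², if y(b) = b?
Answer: 400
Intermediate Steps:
r = 3 (r = (√(-3 + 6))² = (√3)² = 3)
P = 4 (P = -1 + 5 = 4)
((W(1, 1) + r)*P)² = ((2 + 3)*4)² = (5*4)² = 20² = 400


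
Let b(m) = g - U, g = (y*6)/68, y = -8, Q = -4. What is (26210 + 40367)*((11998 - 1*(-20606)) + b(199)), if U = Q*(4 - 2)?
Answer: 36909756184/17 ≈ 2.1712e+9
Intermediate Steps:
g = -12/17 (g = -8*6/68 = -48*1/68 = -12/17 ≈ -0.70588)
U = -8 (U = -4*(4 - 2) = -4*2 = -8)
b(m) = 124/17 (b(m) = -12/17 - 1*(-8) = -12/17 + 8 = 124/17)
(26210 + 40367)*((11998 - 1*(-20606)) + b(199)) = (26210 + 40367)*((11998 - 1*(-20606)) + 124/17) = 66577*((11998 + 20606) + 124/17) = 66577*(32604 + 124/17) = 66577*(554392/17) = 36909756184/17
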